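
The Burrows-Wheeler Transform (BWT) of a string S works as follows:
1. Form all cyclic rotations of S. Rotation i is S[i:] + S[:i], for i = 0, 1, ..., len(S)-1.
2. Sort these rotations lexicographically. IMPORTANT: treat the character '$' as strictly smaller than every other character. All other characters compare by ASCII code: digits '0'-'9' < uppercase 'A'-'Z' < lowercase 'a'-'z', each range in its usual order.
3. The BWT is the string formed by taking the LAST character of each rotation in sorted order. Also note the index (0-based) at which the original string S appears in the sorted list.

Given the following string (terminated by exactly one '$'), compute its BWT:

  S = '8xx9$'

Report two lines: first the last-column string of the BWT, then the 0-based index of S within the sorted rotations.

All 5 rotations (rotation i = S[i:]+S[:i]):
  rot[0] = 8xx9$
  rot[1] = xx9$8
  rot[2] = x9$8x
  rot[3] = 9$8xx
  rot[4] = $8xx9
Sorted (with $ < everything):
  sorted[0] = $8xx9  (last char: '9')
  sorted[1] = 8xx9$  (last char: '$')
  sorted[2] = 9$8xx  (last char: 'x')
  sorted[3] = x9$8x  (last char: 'x')
  sorted[4] = xx9$8  (last char: '8')
Last column: 9$xx8
Original string S is at sorted index 1

Answer: 9$xx8
1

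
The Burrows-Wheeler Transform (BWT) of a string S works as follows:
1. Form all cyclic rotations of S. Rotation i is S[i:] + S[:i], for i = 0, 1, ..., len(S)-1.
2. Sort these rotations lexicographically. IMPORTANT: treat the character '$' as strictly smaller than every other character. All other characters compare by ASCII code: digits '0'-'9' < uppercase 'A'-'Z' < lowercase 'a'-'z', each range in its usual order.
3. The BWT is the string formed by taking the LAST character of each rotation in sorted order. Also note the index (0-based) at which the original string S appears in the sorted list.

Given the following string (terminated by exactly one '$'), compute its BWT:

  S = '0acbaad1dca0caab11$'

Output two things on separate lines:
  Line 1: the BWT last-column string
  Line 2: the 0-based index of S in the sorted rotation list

Answer: 1$a1bdccba0aacd0aa1
1

Derivation:
All 19 rotations (rotation i = S[i:]+S[:i]):
  rot[0] = 0acbaad1dca0caab11$
  rot[1] = acbaad1dca0caab11$0
  rot[2] = cbaad1dca0caab11$0a
  rot[3] = baad1dca0caab11$0ac
  rot[4] = aad1dca0caab11$0acb
  rot[5] = ad1dca0caab11$0acba
  rot[6] = d1dca0caab11$0acbaa
  rot[7] = 1dca0caab11$0acbaad
  rot[8] = dca0caab11$0acbaad1
  rot[9] = ca0caab11$0acbaad1d
  rot[10] = a0caab11$0acbaad1dc
  rot[11] = 0caab11$0acbaad1dca
  rot[12] = caab11$0acbaad1dca0
  rot[13] = aab11$0acbaad1dca0c
  rot[14] = ab11$0acbaad1dca0ca
  rot[15] = b11$0acbaad1dca0caa
  rot[16] = 11$0acbaad1dca0caab
  rot[17] = 1$0acbaad1dca0caab1
  rot[18] = $0acbaad1dca0caab11
Sorted (with $ < everything):
  sorted[0] = $0acbaad1dca0caab11  (last char: '1')
  sorted[1] = 0acbaad1dca0caab11$  (last char: '$')
  sorted[2] = 0caab11$0acbaad1dca  (last char: 'a')
  sorted[3] = 1$0acbaad1dca0caab1  (last char: '1')
  sorted[4] = 11$0acbaad1dca0caab  (last char: 'b')
  sorted[5] = 1dca0caab11$0acbaad  (last char: 'd')
  sorted[6] = a0caab11$0acbaad1dc  (last char: 'c')
  sorted[7] = aab11$0acbaad1dca0c  (last char: 'c')
  sorted[8] = aad1dca0caab11$0acb  (last char: 'b')
  sorted[9] = ab11$0acbaad1dca0ca  (last char: 'a')
  sorted[10] = acbaad1dca0caab11$0  (last char: '0')
  sorted[11] = ad1dca0caab11$0acba  (last char: 'a')
  sorted[12] = b11$0acbaad1dca0caa  (last char: 'a')
  sorted[13] = baad1dca0caab11$0ac  (last char: 'c')
  sorted[14] = ca0caab11$0acbaad1d  (last char: 'd')
  sorted[15] = caab11$0acbaad1dca0  (last char: '0')
  sorted[16] = cbaad1dca0caab11$0a  (last char: 'a')
  sorted[17] = d1dca0caab11$0acbaa  (last char: 'a')
  sorted[18] = dca0caab11$0acbaad1  (last char: '1')
Last column: 1$a1bdccba0aacd0aa1
Original string S is at sorted index 1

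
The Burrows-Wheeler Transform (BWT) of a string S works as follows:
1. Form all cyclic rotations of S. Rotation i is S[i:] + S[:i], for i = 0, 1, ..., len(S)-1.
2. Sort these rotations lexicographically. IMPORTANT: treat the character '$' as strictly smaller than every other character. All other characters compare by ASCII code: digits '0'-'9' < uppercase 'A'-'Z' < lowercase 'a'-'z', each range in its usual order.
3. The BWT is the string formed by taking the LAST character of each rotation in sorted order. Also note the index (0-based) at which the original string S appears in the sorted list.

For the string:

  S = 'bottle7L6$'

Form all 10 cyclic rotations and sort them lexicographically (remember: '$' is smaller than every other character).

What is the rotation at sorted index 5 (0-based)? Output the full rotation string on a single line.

All 10 rotations (rotation i = S[i:]+S[:i]):
  rot[0] = bottle7L6$
  rot[1] = ottle7L6$b
  rot[2] = ttle7L6$bo
  rot[3] = tle7L6$bot
  rot[4] = le7L6$bott
  rot[5] = e7L6$bottl
  rot[6] = 7L6$bottle
  rot[7] = L6$bottle7
  rot[8] = 6$bottle7L
  rot[9] = $bottle7L6
Sorted (with $ < everything):
  sorted[0] = $bottle7L6
  sorted[1] = 6$bottle7L
  sorted[2] = 7L6$bottle
  sorted[3] = L6$bottle7
  sorted[4] = bottle7L6$
  sorted[5] = e7L6$bottl
  sorted[6] = le7L6$bott
  sorted[7] = ottle7L6$b
  sorted[8] = tle7L6$bot
  sorted[9] = ttle7L6$bo
sorted[5] = e7L6$bottl

Answer: e7L6$bottl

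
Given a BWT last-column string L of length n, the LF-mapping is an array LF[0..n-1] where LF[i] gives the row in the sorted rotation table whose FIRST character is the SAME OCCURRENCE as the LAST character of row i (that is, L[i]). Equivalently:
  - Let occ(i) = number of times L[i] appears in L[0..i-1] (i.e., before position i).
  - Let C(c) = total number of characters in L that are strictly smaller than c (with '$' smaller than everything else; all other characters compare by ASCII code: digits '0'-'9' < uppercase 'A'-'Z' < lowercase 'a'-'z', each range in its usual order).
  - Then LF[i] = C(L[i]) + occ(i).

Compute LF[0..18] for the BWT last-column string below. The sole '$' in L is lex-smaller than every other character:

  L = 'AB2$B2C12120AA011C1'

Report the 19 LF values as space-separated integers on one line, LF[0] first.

Answer: 12 15 8 0 16 9 17 3 10 4 11 1 13 14 2 5 6 18 7

Derivation:
Char counts: '$':1, '0':2, '1':5, '2':4, 'A':3, 'B':2, 'C':2
C (first-col start): C('$')=0, C('0')=1, C('1')=3, C('2')=8, C('A')=12, C('B')=15, C('C')=17
L[0]='A': occ=0, LF[0]=C('A')+0=12+0=12
L[1]='B': occ=0, LF[1]=C('B')+0=15+0=15
L[2]='2': occ=0, LF[2]=C('2')+0=8+0=8
L[3]='$': occ=0, LF[3]=C('$')+0=0+0=0
L[4]='B': occ=1, LF[4]=C('B')+1=15+1=16
L[5]='2': occ=1, LF[5]=C('2')+1=8+1=9
L[6]='C': occ=0, LF[6]=C('C')+0=17+0=17
L[7]='1': occ=0, LF[7]=C('1')+0=3+0=3
L[8]='2': occ=2, LF[8]=C('2')+2=8+2=10
L[9]='1': occ=1, LF[9]=C('1')+1=3+1=4
L[10]='2': occ=3, LF[10]=C('2')+3=8+3=11
L[11]='0': occ=0, LF[11]=C('0')+0=1+0=1
L[12]='A': occ=1, LF[12]=C('A')+1=12+1=13
L[13]='A': occ=2, LF[13]=C('A')+2=12+2=14
L[14]='0': occ=1, LF[14]=C('0')+1=1+1=2
L[15]='1': occ=2, LF[15]=C('1')+2=3+2=5
L[16]='1': occ=3, LF[16]=C('1')+3=3+3=6
L[17]='C': occ=1, LF[17]=C('C')+1=17+1=18
L[18]='1': occ=4, LF[18]=C('1')+4=3+4=7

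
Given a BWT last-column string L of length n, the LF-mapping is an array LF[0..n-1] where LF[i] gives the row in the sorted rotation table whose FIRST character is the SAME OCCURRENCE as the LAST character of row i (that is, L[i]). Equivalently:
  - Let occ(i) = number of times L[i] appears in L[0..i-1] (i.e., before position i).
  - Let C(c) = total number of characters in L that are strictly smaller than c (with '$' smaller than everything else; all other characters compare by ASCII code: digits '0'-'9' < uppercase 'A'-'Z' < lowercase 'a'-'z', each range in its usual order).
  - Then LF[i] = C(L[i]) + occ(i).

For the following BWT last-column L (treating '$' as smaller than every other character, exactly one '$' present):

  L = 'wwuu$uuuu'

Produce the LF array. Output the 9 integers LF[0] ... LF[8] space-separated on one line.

Char counts: '$':1, 'u':6, 'w':2
C (first-col start): C('$')=0, C('u')=1, C('w')=7
L[0]='w': occ=0, LF[0]=C('w')+0=7+0=7
L[1]='w': occ=1, LF[1]=C('w')+1=7+1=8
L[2]='u': occ=0, LF[2]=C('u')+0=1+0=1
L[3]='u': occ=1, LF[3]=C('u')+1=1+1=2
L[4]='$': occ=0, LF[4]=C('$')+0=0+0=0
L[5]='u': occ=2, LF[5]=C('u')+2=1+2=3
L[6]='u': occ=3, LF[6]=C('u')+3=1+3=4
L[7]='u': occ=4, LF[7]=C('u')+4=1+4=5
L[8]='u': occ=5, LF[8]=C('u')+5=1+5=6

Answer: 7 8 1 2 0 3 4 5 6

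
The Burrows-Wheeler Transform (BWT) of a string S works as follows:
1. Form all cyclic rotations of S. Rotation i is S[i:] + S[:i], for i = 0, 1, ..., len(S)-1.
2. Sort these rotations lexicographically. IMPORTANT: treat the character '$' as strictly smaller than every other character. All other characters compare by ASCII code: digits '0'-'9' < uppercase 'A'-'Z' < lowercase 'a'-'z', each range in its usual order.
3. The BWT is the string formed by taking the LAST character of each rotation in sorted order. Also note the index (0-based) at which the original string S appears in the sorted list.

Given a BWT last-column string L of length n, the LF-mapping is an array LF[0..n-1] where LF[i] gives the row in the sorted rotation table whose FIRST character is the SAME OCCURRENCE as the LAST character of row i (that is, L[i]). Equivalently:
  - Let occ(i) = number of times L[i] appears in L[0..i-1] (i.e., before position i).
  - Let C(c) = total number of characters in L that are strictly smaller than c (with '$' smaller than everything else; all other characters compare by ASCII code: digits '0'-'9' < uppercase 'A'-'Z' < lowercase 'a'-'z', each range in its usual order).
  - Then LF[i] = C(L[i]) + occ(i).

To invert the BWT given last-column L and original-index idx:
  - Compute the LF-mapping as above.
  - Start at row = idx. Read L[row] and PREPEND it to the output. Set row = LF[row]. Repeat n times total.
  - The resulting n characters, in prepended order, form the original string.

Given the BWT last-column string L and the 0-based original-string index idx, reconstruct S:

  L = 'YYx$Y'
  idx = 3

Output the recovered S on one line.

Answer: YxYY$

Derivation:
LF mapping: 1 2 4 0 3
Walk LF starting at row 3, prepending L[row]:
  step 1: row=3, L[3]='$', prepend. Next row=LF[3]=0
  step 2: row=0, L[0]='Y', prepend. Next row=LF[0]=1
  step 3: row=1, L[1]='Y', prepend. Next row=LF[1]=2
  step 4: row=2, L[2]='x', prepend. Next row=LF[2]=4
  step 5: row=4, L[4]='Y', prepend. Next row=LF[4]=3
Reversed output: YxYY$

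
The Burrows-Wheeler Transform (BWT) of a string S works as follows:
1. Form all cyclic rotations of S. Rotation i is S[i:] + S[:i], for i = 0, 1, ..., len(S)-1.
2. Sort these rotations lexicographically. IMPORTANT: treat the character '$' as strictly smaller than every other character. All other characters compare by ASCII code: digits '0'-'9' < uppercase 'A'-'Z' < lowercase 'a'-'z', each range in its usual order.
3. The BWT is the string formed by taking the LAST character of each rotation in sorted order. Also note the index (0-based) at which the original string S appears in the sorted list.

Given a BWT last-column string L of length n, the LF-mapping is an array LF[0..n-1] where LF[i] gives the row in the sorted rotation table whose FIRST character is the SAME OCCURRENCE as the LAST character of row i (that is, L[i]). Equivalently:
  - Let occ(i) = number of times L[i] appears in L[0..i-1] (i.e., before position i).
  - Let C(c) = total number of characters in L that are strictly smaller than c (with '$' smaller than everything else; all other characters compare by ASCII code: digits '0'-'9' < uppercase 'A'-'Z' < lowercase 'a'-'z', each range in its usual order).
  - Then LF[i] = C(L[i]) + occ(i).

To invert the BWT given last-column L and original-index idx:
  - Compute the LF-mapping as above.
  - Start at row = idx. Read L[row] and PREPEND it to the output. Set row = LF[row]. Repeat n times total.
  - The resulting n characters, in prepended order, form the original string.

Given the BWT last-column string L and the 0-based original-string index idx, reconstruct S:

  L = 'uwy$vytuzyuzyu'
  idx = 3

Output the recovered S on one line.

LF mapping: 2 7 8 0 6 9 1 3 12 10 4 13 11 5
Walk LF starting at row 3, prepending L[row]:
  step 1: row=3, L[3]='$', prepend. Next row=LF[3]=0
  step 2: row=0, L[0]='u', prepend. Next row=LF[0]=2
  step 3: row=2, L[2]='y', prepend. Next row=LF[2]=8
  step 4: row=8, L[8]='z', prepend. Next row=LF[8]=12
  step 5: row=12, L[12]='y', prepend. Next row=LF[12]=11
  step 6: row=11, L[11]='z', prepend. Next row=LF[11]=13
  step 7: row=13, L[13]='u', prepend. Next row=LF[13]=5
  step 8: row=5, L[5]='y', prepend. Next row=LF[5]=9
  step 9: row=9, L[9]='y', prepend. Next row=LF[9]=10
  step 10: row=10, L[10]='u', prepend. Next row=LF[10]=4
  step 11: row=4, L[4]='v', prepend. Next row=LF[4]=6
  step 12: row=6, L[6]='t', prepend. Next row=LF[6]=1
  step 13: row=1, L[1]='w', prepend. Next row=LF[1]=7
  step 14: row=7, L[7]='u', prepend. Next row=LF[7]=3
Reversed output: uwtvuyyuzyzyu$

Answer: uwtvuyyuzyzyu$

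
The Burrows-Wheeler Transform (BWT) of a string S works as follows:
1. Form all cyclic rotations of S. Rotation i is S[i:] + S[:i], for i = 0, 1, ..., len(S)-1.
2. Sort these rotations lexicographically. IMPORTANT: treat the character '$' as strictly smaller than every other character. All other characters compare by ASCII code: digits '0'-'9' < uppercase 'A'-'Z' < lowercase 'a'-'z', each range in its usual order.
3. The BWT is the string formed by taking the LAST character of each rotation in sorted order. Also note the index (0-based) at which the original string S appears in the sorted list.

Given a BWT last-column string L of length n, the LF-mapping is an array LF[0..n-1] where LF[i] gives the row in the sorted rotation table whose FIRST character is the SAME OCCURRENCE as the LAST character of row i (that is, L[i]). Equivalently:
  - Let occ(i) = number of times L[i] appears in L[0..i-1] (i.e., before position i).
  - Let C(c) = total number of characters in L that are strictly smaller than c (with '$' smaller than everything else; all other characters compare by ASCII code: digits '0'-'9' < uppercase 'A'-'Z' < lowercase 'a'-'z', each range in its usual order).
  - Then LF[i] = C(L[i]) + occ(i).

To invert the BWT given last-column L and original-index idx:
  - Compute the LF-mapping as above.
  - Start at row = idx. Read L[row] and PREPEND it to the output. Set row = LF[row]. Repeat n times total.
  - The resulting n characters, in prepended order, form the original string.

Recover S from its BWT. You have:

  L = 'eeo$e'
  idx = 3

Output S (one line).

LF mapping: 1 2 4 0 3
Walk LF starting at row 3, prepending L[row]:
  step 1: row=3, L[3]='$', prepend. Next row=LF[3]=0
  step 2: row=0, L[0]='e', prepend. Next row=LF[0]=1
  step 3: row=1, L[1]='e', prepend. Next row=LF[1]=2
  step 4: row=2, L[2]='o', prepend. Next row=LF[2]=4
  step 5: row=4, L[4]='e', prepend. Next row=LF[4]=3
Reversed output: eoee$

Answer: eoee$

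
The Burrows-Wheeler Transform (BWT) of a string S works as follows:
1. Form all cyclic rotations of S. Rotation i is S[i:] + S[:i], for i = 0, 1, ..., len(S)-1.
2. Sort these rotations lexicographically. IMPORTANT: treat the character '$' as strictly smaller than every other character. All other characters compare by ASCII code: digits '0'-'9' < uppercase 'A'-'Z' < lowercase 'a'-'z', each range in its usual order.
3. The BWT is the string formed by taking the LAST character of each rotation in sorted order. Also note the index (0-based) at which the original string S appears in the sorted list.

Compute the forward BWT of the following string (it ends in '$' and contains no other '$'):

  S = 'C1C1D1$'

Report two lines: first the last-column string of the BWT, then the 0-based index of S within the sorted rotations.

All 7 rotations (rotation i = S[i:]+S[:i]):
  rot[0] = C1C1D1$
  rot[1] = 1C1D1$C
  rot[2] = C1D1$C1
  rot[3] = 1D1$C1C
  rot[4] = D1$C1C1
  rot[5] = 1$C1C1D
  rot[6] = $C1C1D1
Sorted (with $ < everything):
  sorted[0] = $C1C1D1  (last char: '1')
  sorted[1] = 1$C1C1D  (last char: 'D')
  sorted[2] = 1C1D1$C  (last char: 'C')
  sorted[3] = 1D1$C1C  (last char: 'C')
  sorted[4] = C1C1D1$  (last char: '$')
  sorted[5] = C1D1$C1  (last char: '1')
  sorted[6] = D1$C1C1  (last char: '1')
Last column: 1DCC$11
Original string S is at sorted index 4

Answer: 1DCC$11
4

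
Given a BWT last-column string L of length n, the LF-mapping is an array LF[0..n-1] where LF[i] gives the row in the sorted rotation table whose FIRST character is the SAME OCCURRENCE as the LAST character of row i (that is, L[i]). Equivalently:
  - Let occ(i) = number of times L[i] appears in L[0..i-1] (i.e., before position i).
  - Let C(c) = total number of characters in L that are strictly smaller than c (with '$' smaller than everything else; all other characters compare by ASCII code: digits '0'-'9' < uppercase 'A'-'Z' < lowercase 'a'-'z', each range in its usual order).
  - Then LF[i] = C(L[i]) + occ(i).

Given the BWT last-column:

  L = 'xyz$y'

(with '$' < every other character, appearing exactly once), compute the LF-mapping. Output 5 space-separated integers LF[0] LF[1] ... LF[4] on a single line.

Answer: 1 2 4 0 3

Derivation:
Char counts: '$':1, 'x':1, 'y':2, 'z':1
C (first-col start): C('$')=0, C('x')=1, C('y')=2, C('z')=4
L[0]='x': occ=0, LF[0]=C('x')+0=1+0=1
L[1]='y': occ=0, LF[1]=C('y')+0=2+0=2
L[2]='z': occ=0, LF[2]=C('z')+0=4+0=4
L[3]='$': occ=0, LF[3]=C('$')+0=0+0=0
L[4]='y': occ=1, LF[4]=C('y')+1=2+1=3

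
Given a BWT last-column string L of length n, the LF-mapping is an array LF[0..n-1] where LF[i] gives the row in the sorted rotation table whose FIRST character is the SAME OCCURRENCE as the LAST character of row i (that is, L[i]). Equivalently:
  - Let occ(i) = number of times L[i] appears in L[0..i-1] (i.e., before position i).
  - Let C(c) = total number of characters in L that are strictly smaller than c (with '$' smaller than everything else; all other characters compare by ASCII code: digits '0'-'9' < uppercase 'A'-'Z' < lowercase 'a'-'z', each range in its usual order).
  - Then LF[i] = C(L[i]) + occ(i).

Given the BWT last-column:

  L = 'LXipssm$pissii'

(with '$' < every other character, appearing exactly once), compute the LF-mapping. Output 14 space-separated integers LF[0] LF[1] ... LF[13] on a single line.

Answer: 1 2 3 8 10 11 7 0 9 4 12 13 5 6

Derivation:
Char counts: '$':1, 'L':1, 'X':1, 'i':4, 'm':1, 'p':2, 's':4
C (first-col start): C('$')=0, C('L')=1, C('X')=2, C('i')=3, C('m')=7, C('p')=8, C('s')=10
L[0]='L': occ=0, LF[0]=C('L')+0=1+0=1
L[1]='X': occ=0, LF[1]=C('X')+0=2+0=2
L[2]='i': occ=0, LF[2]=C('i')+0=3+0=3
L[3]='p': occ=0, LF[3]=C('p')+0=8+0=8
L[4]='s': occ=0, LF[4]=C('s')+0=10+0=10
L[5]='s': occ=1, LF[5]=C('s')+1=10+1=11
L[6]='m': occ=0, LF[6]=C('m')+0=7+0=7
L[7]='$': occ=0, LF[7]=C('$')+0=0+0=0
L[8]='p': occ=1, LF[8]=C('p')+1=8+1=9
L[9]='i': occ=1, LF[9]=C('i')+1=3+1=4
L[10]='s': occ=2, LF[10]=C('s')+2=10+2=12
L[11]='s': occ=3, LF[11]=C('s')+3=10+3=13
L[12]='i': occ=2, LF[12]=C('i')+2=3+2=5
L[13]='i': occ=3, LF[13]=C('i')+3=3+3=6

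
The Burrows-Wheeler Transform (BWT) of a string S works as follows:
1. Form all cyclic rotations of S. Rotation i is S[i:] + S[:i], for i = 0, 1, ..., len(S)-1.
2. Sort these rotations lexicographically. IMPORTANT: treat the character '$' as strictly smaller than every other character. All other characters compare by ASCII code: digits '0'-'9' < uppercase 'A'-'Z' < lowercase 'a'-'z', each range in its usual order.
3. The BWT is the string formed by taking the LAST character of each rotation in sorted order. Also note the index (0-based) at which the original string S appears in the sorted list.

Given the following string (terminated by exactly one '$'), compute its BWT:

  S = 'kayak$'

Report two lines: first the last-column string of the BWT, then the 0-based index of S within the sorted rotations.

All 6 rotations (rotation i = S[i:]+S[:i]):
  rot[0] = kayak$
  rot[1] = ayak$k
  rot[2] = yak$ka
  rot[3] = ak$kay
  rot[4] = k$kaya
  rot[5] = $kayak
Sorted (with $ < everything):
  sorted[0] = $kayak  (last char: 'k')
  sorted[1] = ak$kay  (last char: 'y')
  sorted[2] = ayak$k  (last char: 'k')
  sorted[3] = k$kaya  (last char: 'a')
  sorted[4] = kayak$  (last char: '$')
  sorted[5] = yak$ka  (last char: 'a')
Last column: kyka$a
Original string S is at sorted index 4

Answer: kyka$a
4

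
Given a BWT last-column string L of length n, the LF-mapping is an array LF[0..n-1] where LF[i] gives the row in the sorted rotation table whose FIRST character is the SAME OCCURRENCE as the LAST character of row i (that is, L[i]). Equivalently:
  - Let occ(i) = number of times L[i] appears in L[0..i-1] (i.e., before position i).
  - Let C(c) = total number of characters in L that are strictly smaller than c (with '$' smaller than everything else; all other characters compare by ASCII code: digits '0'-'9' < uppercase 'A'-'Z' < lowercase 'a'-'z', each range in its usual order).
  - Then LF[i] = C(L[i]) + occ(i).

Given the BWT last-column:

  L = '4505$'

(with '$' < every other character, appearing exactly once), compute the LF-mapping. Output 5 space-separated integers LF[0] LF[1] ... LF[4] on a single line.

Char counts: '$':1, '0':1, '4':1, '5':2
C (first-col start): C('$')=0, C('0')=1, C('4')=2, C('5')=3
L[0]='4': occ=0, LF[0]=C('4')+0=2+0=2
L[1]='5': occ=0, LF[1]=C('5')+0=3+0=3
L[2]='0': occ=0, LF[2]=C('0')+0=1+0=1
L[3]='5': occ=1, LF[3]=C('5')+1=3+1=4
L[4]='$': occ=0, LF[4]=C('$')+0=0+0=0

Answer: 2 3 1 4 0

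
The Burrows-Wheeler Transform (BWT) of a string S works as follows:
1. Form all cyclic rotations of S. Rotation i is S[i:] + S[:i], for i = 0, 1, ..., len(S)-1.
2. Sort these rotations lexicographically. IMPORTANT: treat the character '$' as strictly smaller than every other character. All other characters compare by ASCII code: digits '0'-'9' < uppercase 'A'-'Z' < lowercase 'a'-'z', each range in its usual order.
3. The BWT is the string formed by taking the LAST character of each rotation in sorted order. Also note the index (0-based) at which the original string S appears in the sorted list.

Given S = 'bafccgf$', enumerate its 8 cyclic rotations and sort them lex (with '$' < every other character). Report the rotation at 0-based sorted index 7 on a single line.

Answer: gf$bafcc

Derivation:
All 8 rotations (rotation i = S[i:]+S[:i]):
  rot[0] = bafccgf$
  rot[1] = afccgf$b
  rot[2] = fccgf$ba
  rot[3] = ccgf$baf
  rot[4] = cgf$bafc
  rot[5] = gf$bafcc
  rot[6] = f$bafccg
  rot[7] = $bafccgf
Sorted (with $ < everything):
  sorted[0] = $bafccgf
  sorted[1] = afccgf$b
  sorted[2] = bafccgf$
  sorted[3] = ccgf$baf
  sorted[4] = cgf$bafc
  sorted[5] = f$bafccg
  sorted[6] = fccgf$ba
  sorted[7] = gf$bafcc
sorted[7] = gf$bafcc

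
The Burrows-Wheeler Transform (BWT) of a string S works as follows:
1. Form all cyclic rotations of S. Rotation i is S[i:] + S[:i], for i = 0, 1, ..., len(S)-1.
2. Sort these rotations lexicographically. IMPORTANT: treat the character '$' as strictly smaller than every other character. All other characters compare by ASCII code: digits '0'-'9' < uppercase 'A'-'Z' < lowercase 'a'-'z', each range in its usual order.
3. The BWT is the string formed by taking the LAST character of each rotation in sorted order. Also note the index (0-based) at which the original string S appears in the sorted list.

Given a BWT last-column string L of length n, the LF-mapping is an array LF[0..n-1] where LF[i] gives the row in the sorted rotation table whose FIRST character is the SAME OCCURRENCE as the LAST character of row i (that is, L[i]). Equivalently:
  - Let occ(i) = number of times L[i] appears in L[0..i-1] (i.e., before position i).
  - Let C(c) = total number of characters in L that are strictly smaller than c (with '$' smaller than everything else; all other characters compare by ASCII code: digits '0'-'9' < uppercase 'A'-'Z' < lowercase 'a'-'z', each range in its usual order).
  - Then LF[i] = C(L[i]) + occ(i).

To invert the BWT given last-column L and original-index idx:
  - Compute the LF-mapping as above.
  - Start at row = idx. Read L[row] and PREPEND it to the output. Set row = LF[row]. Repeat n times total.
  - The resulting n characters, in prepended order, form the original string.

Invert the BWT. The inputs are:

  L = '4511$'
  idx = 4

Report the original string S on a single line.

Answer: 5114$

Derivation:
LF mapping: 3 4 1 2 0
Walk LF starting at row 4, prepending L[row]:
  step 1: row=4, L[4]='$', prepend. Next row=LF[4]=0
  step 2: row=0, L[0]='4', prepend. Next row=LF[0]=3
  step 3: row=3, L[3]='1', prepend. Next row=LF[3]=2
  step 4: row=2, L[2]='1', prepend. Next row=LF[2]=1
  step 5: row=1, L[1]='5', prepend. Next row=LF[1]=4
Reversed output: 5114$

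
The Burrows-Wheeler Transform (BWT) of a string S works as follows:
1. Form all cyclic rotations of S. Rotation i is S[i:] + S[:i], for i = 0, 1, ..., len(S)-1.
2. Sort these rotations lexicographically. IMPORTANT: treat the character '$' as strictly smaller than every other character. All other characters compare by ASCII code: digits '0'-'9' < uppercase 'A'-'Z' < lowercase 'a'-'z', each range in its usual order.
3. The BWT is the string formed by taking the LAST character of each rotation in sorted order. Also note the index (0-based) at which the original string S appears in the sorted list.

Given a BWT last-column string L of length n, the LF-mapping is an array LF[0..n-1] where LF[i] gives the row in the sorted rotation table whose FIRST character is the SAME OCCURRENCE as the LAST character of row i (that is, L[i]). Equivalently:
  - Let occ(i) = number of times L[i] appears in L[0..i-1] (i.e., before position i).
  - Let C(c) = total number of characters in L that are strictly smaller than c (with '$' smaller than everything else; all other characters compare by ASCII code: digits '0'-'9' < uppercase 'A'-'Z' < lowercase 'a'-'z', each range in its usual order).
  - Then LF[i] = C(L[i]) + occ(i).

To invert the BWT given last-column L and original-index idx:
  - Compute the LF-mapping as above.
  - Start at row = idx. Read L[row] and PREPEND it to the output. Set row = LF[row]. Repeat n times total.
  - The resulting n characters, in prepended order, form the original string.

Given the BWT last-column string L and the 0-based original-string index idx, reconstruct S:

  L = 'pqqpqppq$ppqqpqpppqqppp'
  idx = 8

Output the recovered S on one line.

LF mapping: 1 14 15 2 16 3 4 17 0 5 6 18 19 7 20 8 9 10 21 22 11 12 13
Walk LF starting at row 8, prepending L[row]:
  step 1: row=8, L[8]='$', prepend. Next row=LF[8]=0
  step 2: row=0, L[0]='p', prepend. Next row=LF[0]=1
  step 3: row=1, L[1]='q', prepend. Next row=LF[1]=14
  step 4: row=14, L[14]='q', prepend. Next row=LF[14]=20
  step 5: row=20, L[20]='p', prepend. Next row=LF[20]=11
  step 6: row=11, L[11]='q', prepend. Next row=LF[11]=18
  step 7: row=18, L[18]='q', prepend. Next row=LF[18]=21
  step 8: row=21, L[21]='p', prepend. Next row=LF[21]=12
  step 9: row=12, L[12]='q', prepend. Next row=LF[12]=19
  step 10: row=19, L[19]='q', prepend. Next row=LF[19]=22
  step 11: row=22, L[22]='p', prepend. Next row=LF[22]=13
  step 12: row=13, L[13]='p', prepend. Next row=LF[13]=7
  step 13: row=7, L[7]='q', prepend. Next row=LF[7]=17
  step 14: row=17, L[17]='p', prepend. Next row=LF[17]=10
  step 15: row=10, L[10]='p', prepend. Next row=LF[10]=6
  step 16: row=6, L[6]='p', prepend. Next row=LF[6]=4
  step 17: row=4, L[4]='q', prepend. Next row=LF[4]=16
  step 18: row=16, L[16]='p', prepend. Next row=LF[16]=9
  step 19: row=9, L[9]='p', prepend. Next row=LF[9]=5
  step 20: row=5, L[5]='p', prepend. Next row=LF[5]=3
  step 21: row=3, L[3]='p', prepend. Next row=LF[3]=2
  step 22: row=2, L[2]='q', prepend. Next row=LF[2]=15
  step 23: row=15, L[15]='p', prepend. Next row=LF[15]=8
Reversed output: pqppppqpppqppqqpqqpqqp$

Answer: pqppppqpppqppqqpqqpqqp$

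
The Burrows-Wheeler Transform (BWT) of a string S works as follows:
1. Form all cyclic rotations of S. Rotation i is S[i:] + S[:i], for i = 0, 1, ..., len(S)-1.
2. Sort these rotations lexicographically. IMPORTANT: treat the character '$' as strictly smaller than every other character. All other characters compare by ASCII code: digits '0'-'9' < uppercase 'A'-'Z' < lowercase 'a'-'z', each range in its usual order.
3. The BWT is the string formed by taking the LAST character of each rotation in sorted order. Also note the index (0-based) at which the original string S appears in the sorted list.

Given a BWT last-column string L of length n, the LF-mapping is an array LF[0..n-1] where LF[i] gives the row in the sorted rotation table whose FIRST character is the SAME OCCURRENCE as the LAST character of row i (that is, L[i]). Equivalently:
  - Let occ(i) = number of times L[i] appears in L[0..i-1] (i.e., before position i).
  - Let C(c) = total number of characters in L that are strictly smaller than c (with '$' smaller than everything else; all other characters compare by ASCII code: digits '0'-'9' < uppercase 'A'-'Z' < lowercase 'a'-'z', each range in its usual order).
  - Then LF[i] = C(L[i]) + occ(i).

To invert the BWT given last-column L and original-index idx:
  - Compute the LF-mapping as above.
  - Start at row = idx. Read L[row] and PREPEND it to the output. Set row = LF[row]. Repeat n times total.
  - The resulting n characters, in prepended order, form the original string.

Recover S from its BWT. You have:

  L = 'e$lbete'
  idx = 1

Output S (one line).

Answer: beetle$

Derivation:
LF mapping: 2 0 5 1 3 6 4
Walk LF starting at row 1, prepending L[row]:
  step 1: row=1, L[1]='$', prepend. Next row=LF[1]=0
  step 2: row=0, L[0]='e', prepend. Next row=LF[0]=2
  step 3: row=2, L[2]='l', prepend. Next row=LF[2]=5
  step 4: row=5, L[5]='t', prepend. Next row=LF[5]=6
  step 5: row=6, L[6]='e', prepend. Next row=LF[6]=4
  step 6: row=4, L[4]='e', prepend. Next row=LF[4]=3
  step 7: row=3, L[3]='b', prepend. Next row=LF[3]=1
Reversed output: beetle$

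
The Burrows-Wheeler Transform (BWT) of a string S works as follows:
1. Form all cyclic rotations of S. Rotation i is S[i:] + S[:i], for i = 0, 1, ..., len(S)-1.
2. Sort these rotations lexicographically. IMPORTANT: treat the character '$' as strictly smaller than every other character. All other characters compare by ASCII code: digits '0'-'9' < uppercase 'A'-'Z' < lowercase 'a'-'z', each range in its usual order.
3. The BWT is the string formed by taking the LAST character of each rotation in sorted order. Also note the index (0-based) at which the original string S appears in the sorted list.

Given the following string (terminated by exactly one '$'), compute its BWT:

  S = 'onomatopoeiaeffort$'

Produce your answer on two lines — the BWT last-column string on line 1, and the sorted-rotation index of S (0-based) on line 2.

All 19 rotations (rotation i = S[i:]+S[:i]):
  rot[0] = onomatopoeiaeffort$
  rot[1] = nomatopoeiaeffort$o
  rot[2] = omatopoeiaeffort$on
  rot[3] = matopoeiaeffort$ono
  rot[4] = atopoeiaeffort$onom
  rot[5] = topoeiaeffort$onoma
  rot[6] = opoeiaeffort$onomat
  rot[7] = poeiaeffort$onomato
  rot[8] = oeiaeffort$onomatop
  rot[9] = eiaeffort$onomatopo
  rot[10] = iaeffort$onomatopoe
  rot[11] = aeffort$onomatopoei
  rot[12] = effort$onomatopoeia
  rot[13] = ffort$onomatopoeiae
  rot[14] = fort$onomatopoeiaef
  rot[15] = ort$onomatopoeiaeff
  rot[16] = rt$onomatopoeiaeffo
  rot[17] = t$onomatopoeiaeffor
  rot[18] = $onomatopoeiaeffort
Sorted (with $ < everything):
  sorted[0] = $onomatopoeiaeffort  (last char: 't')
  sorted[1] = aeffort$onomatopoei  (last char: 'i')
  sorted[2] = atopoeiaeffort$onom  (last char: 'm')
  sorted[3] = effort$onomatopoeia  (last char: 'a')
  sorted[4] = eiaeffort$onomatopo  (last char: 'o')
  sorted[5] = ffort$onomatopoeiae  (last char: 'e')
  sorted[6] = fort$onomatopoeiaef  (last char: 'f')
  sorted[7] = iaeffort$onomatopoe  (last char: 'e')
  sorted[8] = matopoeiaeffort$ono  (last char: 'o')
  sorted[9] = nomatopoeiaeffort$o  (last char: 'o')
  sorted[10] = oeiaeffort$onomatop  (last char: 'p')
  sorted[11] = omatopoeiaeffort$on  (last char: 'n')
  sorted[12] = onomatopoeiaeffort$  (last char: '$')
  sorted[13] = opoeiaeffort$onomat  (last char: 't')
  sorted[14] = ort$onomatopoeiaeff  (last char: 'f')
  sorted[15] = poeiaeffort$onomato  (last char: 'o')
  sorted[16] = rt$onomatopoeiaeffo  (last char: 'o')
  sorted[17] = t$onomatopoeiaeffor  (last char: 'r')
  sorted[18] = topoeiaeffort$onoma  (last char: 'a')
Last column: timaoefeoopn$tfoora
Original string S is at sorted index 12

Answer: timaoefeoopn$tfoora
12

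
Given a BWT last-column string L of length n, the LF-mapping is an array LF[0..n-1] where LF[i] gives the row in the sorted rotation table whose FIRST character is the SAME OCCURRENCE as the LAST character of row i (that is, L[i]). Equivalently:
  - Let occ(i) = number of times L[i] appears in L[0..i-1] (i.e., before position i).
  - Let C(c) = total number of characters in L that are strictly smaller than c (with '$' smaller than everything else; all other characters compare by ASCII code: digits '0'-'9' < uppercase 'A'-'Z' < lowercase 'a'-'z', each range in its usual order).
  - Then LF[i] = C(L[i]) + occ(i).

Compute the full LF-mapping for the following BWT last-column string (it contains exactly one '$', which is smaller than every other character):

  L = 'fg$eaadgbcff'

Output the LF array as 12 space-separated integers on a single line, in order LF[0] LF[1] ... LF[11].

Answer: 7 10 0 6 1 2 5 11 3 4 8 9

Derivation:
Char counts: '$':1, 'a':2, 'b':1, 'c':1, 'd':1, 'e':1, 'f':3, 'g':2
C (first-col start): C('$')=0, C('a')=1, C('b')=3, C('c')=4, C('d')=5, C('e')=6, C('f')=7, C('g')=10
L[0]='f': occ=0, LF[0]=C('f')+0=7+0=7
L[1]='g': occ=0, LF[1]=C('g')+0=10+0=10
L[2]='$': occ=0, LF[2]=C('$')+0=0+0=0
L[3]='e': occ=0, LF[3]=C('e')+0=6+0=6
L[4]='a': occ=0, LF[4]=C('a')+0=1+0=1
L[5]='a': occ=1, LF[5]=C('a')+1=1+1=2
L[6]='d': occ=0, LF[6]=C('d')+0=5+0=5
L[7]='g': occ=1, LF[7]=C('g')+1=10+1=11
L[8]='b': occ=0, LF[8]=C('b')+0=3+0=3
L[9]='c': occ=0, LF[9]=C('c')+0=4+0=4
L[10]='f': occ=1, LF[10]=C('f')+1=7+1=8
L[11]='f': occ=2, LF[11]=C('f')+2=7+2=9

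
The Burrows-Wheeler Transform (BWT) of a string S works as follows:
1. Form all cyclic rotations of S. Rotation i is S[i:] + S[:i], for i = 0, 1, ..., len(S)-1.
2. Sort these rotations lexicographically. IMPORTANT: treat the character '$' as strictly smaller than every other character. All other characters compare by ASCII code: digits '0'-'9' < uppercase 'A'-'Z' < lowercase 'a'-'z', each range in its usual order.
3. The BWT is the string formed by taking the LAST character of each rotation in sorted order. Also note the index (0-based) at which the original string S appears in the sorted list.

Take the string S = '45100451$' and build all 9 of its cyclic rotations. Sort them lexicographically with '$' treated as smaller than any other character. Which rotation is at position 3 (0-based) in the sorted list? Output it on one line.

Answer: 1$4510045

Derivation:
All 9 rotations (rotation i = S[i:]+S[:i]):
  rot[0] = 45100451$
  rot[1] = 5100451$4
  rot[2] = 100451$45
  rot[3] = 00451$451
  rot[4] = 0451$4510
  rot[5] = 451$45100
  rot[6] = 51$451004
  rot[7] = 1$4510045
  rot[8] = $45100451
Sorted (with $ < everything):
  sorted[0] = $45100451
  sorted[1] = 00451$451
  sorted[2] = 0451$4510
  sorted[3] = 1$4510045
  sorted[4] = 100451$45
  sorted[5] = 451$45100
  sorted[6] = 45100451$
  sorted[7] = 51$451004
  sorted[8] = 5100451$4
sorted[3] = 1$4510045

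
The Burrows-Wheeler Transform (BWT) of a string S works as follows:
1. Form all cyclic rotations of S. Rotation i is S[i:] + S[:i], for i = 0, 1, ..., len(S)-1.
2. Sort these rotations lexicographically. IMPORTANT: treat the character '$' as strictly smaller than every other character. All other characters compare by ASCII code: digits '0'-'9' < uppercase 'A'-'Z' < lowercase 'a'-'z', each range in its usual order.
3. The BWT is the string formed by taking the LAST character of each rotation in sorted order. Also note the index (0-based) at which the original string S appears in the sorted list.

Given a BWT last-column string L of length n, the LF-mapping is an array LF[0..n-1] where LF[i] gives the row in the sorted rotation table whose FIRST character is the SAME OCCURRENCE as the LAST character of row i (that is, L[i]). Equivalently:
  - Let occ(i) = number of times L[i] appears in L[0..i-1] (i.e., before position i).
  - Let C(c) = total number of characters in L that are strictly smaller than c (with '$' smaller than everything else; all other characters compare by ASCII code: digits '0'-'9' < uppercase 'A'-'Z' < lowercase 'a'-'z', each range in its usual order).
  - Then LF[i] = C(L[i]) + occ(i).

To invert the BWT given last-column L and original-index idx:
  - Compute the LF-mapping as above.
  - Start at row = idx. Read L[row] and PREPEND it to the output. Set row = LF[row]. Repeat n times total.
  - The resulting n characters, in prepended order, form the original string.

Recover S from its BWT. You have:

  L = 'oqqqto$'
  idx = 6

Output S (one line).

Answer: tqoqqo$

Derivation:
LF mapping: 1 3 4 5 6 2 0
Walk LF starting at row 6, prepending L[row]:
  step 1: row=6, L[6]='$', prepend. Next row=LF[6]=0
  step 2: row=0, L[0]='o', prepend. Next row=LF[0]=1
  step 3: row=1, L[1]='q', prepend. Next row=LF[1]=3
  step 4: row=3, L[3]='q', prepend. Next row=LF[3]=5
  step 5: row=5, L[5]='o', prepend. Next row=LF[5]=2
  step 6: row=2, L[2]='q', prepend. Next row=LF[2]=4
  step 7: row=4, L[4]='t', prepend. Next row=LF[4]=6
Reversed output: tqoqqo$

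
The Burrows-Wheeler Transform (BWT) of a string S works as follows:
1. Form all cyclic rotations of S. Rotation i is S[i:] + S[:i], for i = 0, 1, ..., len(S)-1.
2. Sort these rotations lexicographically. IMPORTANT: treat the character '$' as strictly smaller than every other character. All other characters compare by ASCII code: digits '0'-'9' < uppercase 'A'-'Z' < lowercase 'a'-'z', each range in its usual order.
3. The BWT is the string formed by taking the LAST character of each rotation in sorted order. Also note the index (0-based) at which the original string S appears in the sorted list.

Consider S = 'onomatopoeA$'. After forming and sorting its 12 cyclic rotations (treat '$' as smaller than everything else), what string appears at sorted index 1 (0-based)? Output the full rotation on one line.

Answer: A$onomatopoe

Derivation:
All 12 rotations (rotation i = S[i:]+S[:i]):
  rot[0] = onomatopoeA$
  rot[1] = nomatopoeA$o
  rot[2] = omatopoeA$on
  rot[3] = matopoeA$ono
  rot[4] = atopoeA$onom
  rot[5] = topoeA$onoma
  rot[6] = opoeA$onomat
  rot[7] = poeA$onomato
  rot[8] = oeA$onomatop
  rot[9] = eA$onomatopo
  rot[10] = A$onomatopoe
  rot[11] = $onomatopoeA
Sorted (with $ < everything):
  sorted[0] = $onomatopoeA
  sorted[1] = A$onomatopoe
  sorted[2] = atopoeA$onom
  sorted[3] = eA$onomatopo
  sorted[4] = matopoeA$ono
  sorted[5] = nomatopoeA$o
  sorted[6] = oeA$onomatop
  sorted[7] = omatopoeA$on
  sorted[8] = onomatopoeA$
  sorted[9] = opoeA$onomat
  sorted[10] = poeA$onomato
  sorted[11] = topoeA$onoma
sorted[1] = A$onomatopoe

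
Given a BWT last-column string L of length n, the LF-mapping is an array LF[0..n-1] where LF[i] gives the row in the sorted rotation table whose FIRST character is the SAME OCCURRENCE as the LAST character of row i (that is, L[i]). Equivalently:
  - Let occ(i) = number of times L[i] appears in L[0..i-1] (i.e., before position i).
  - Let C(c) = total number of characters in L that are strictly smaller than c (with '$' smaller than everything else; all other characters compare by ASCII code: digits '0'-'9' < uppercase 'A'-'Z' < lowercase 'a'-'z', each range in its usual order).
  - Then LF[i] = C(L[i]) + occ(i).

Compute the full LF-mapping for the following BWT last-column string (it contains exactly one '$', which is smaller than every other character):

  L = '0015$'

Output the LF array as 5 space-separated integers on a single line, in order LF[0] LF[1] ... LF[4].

Char counts: '$':1, '0':2, '1':1, '5':1
C (first-col start): C('$')=0, C('0')=1, C('1')=3, C('5')=4
L[0]='0': occ=0, LF[0]=C('0')+0=1+0=1
L[1]='0': occ=1, LF[1]=C('0')+1=1+1=2
L[2]='1': occ=0, LF[2]=C('1')+0=3+0=3
L[3]='5': occ=0, LF[3]=C('5')+0=4+0=4
L[4]='$': occ=0, LF[4]=C('$')+0=0+0=0

Answer: 1 2 3 4 0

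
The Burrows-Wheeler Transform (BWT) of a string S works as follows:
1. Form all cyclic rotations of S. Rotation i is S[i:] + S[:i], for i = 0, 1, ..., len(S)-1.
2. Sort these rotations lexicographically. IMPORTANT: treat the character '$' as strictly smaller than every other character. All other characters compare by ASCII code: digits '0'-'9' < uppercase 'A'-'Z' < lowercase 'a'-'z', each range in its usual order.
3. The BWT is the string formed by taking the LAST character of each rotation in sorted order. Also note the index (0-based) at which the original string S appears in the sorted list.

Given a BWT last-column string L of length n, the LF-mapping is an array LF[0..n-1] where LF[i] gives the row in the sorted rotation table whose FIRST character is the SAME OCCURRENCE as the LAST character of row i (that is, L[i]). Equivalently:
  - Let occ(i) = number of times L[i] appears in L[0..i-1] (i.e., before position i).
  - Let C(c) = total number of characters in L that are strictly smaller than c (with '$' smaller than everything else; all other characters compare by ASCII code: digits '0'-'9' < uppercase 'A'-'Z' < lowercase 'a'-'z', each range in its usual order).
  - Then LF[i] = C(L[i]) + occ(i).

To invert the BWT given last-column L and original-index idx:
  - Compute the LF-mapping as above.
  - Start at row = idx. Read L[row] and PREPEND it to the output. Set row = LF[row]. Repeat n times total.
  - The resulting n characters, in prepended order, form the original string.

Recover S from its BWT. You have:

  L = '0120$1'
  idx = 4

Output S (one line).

LF mapping: 1 3 5 2 0 4
Walk LF starting at row 4, prepending L[row]:
  step 1: row=4, L[4]='$', prepend. Next row=LF[4]=0
  step 2: row=0, L[0]='0', prepend. Next row=LF[0]=1
  step 3: row=1, L[1]='1', prepend. Next row=LF[1]=3
  step 4: row=3, L[3]='0', prepend. Next row=LF[3]=2
  step 5: row=2, L[2]='2', prepend. Next row=LF[2]=5
  step 6: row=5, L[5]='1', prepend. Next row=LF[5]=4
Reversed output: 12010$

Answer: 12010$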